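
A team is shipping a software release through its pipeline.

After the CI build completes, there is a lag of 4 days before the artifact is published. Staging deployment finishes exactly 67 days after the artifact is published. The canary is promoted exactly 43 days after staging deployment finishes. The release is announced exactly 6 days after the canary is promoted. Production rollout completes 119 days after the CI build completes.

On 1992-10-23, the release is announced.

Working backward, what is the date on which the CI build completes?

The release is announced: Oct 23, 1992.
The canary is promoted: Oct 23, 1992 − 6 days = Oct 17, 1992.
Staging deployment finishes: Oct 17, 1992 − 43 days = Sep 4, 1992.
The artifact is published: Sep 4, 1992 − 67 days = Jun 29, 1992.
The CI build completes: Jun 29, 1992 − 4 days = Jun 25, 1992.

1992-06-25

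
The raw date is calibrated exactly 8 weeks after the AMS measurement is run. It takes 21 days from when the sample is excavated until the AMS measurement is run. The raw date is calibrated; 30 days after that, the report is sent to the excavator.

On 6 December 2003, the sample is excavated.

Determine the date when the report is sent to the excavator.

The sample is excavated: Dec 6, 2003.
The AMS measurement is run: Dec 6, 2003 + 21 days = Dec 27, 2003.
The raw date is calibrated: Dec 27, 2003 + 8 weeks = Feb 21, 2004.
The report is sent to the excavator: Feb 21, 2004 + 30 days = Mar 22, 2004.

22 March 2004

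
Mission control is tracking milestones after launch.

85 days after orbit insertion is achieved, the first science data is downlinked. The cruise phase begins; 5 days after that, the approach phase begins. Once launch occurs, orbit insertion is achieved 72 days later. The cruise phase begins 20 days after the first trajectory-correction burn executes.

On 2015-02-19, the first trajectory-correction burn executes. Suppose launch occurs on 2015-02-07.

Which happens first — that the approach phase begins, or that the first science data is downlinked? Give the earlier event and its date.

The approach phase begins — 2015-03-16

The first trajectory-correction burn executes: Feb 19, 2015.
The cruise phase begins: Feb 19, 2015 + 20 days = Mar 11, 2015.
The approach phase begins: Mar 11, 2015 + 5 days = Mar 16, 2015.
Launch occurs: Feb 7, 2015.
Orbit insertion is achieved: Feb 7, 2015 + 72 days = Apr 20, 2015.
The first science data is downlinked: Apr 20, 2015 + 85 days = Jul 14, 2015.
Comparing: the approach phase begins on Mar 16, 2015 vs the first science data is downlinked on Jul 14, 2015. Earlier: the approach phase begins.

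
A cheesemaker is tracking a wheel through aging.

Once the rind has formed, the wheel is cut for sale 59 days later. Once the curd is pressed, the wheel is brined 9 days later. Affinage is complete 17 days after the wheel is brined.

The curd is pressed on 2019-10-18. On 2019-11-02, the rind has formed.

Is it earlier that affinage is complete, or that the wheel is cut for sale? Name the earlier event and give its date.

The curd is pressed: Oct 18, 2019.
The wheel is brined: Oct 18, 2019 + 9 days = Oct 27, 2019.
Affinage is complete: Oct 27, 2019 + 17 days = Nov 13, 2019.
The rind has formed: Nov 2, 2019.
The wheel is cut for sale: Nov 2, 2019 + 59 days = Dec 31, 2019.
Comparing: affinage is complete on Nov 13, 2019 vs the wheel is cut for sale on Dec 31, 2019. Earlier: affinage is complete.

Affinage is complete — 2019-11-13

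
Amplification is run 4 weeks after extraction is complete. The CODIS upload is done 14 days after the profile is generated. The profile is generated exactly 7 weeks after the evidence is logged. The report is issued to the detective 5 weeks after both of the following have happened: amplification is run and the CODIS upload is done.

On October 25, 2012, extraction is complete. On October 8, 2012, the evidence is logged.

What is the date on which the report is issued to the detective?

Extraction is complete: Oct 25, 2012.
Amplification is run: Oct 25, 2012 + 4 weeks = Nov 22, 2012.
The evidence is logged: Oct 8, 2012.
The profile is generated: Oct 8, 2012 + 7 weeks = Nov 26, 2012.
The CODIS upload is done: Nov 26, 2012 + 14 days = Dec 10, 2012.
Both prerequisites met — amplification is run (Nov 22, 2012), the CODIS upload is done (Dec 10, 2012); the later is Dec 10, 2012.
The report is issued to the detective: Dec 10, 2012 + 5 weeks = Jan 14, 2013.

January 14, 2013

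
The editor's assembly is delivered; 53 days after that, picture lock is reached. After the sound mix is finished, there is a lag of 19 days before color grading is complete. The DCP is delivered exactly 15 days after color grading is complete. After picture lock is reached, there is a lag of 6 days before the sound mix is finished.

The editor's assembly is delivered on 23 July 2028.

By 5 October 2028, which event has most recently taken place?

The editor's assembly is delivered: Jul 23, 2028.
Picture lock is reached: Jul 23, 2028 + 53 days = Sep 14, 2028.
The sound mix is finished: Sep 14, 2028 + 6 days = Sep 20, 2028.
Color grading is complete: Sep 20, 2028 + 19 days = Oct 9, 2028.
The DCP is delivered: Oct 9, 2028 + 15 days = Oct 24, 2028.
Oct 5, 2028 falls between when the sound mix is finished (Sep 20, 2028) and when color grading is complete (Oct 9, 2028).

The sound mix is finished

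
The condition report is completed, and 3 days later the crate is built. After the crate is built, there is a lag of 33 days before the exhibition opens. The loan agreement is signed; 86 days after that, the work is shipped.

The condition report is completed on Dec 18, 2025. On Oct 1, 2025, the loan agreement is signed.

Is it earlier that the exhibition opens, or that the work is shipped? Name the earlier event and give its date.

The work is shipped — Dec 26, 2025

The condition report is completed: Dec 18, 2025.
The crate is built: Dec 18, 2025 + 3 days = Dec 21, 2025.
The exhibition opens: Dec 21, 2025 + 33 days = Jan 23, 2026.
The loan agreement is signed: Oct 1, 2025.
The work is shipped: Oct 1, 2025 + 86 days = Dec 26, 2025.
Comparing: the exhibition opens on Jan 23, 2026 vs the work is shipped on Dec 26, 2025. Earlier: the work is shipped.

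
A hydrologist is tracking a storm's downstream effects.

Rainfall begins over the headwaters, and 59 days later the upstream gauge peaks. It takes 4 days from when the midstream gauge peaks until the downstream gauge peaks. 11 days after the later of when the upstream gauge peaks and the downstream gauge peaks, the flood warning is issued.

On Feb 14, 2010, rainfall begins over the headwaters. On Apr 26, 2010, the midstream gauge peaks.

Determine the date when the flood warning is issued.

May 11, 2010

Rainfall begins over the headwaters: Feb 14, 2010.
The upstream gauge peaks: Feb 14, 2010 + 59 days = Apr 14, 2010.
The midstream gauge peaks: Apr 26, 2010.
The downstream gauge peaks: Apr 26, 2010 + 4 days = Apr 30, 2010.
Both prerequisites met — the upstream gauge peaks (Apr 14, 2010), the downstream gauge peaks (Apr 30, 2010); the later is Apr 30, 2010.
The flood warning is issued: Apr 30, 2010 + 11 days = May 11, 2010.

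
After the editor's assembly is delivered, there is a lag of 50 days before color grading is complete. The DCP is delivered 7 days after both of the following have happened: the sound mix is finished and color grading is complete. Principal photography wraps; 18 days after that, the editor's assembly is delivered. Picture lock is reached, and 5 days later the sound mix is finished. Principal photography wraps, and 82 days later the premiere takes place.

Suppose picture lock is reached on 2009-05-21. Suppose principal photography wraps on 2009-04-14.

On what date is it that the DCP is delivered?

Picture lock is reached: May 21, 2009.
The sound mix is finished: May 21, 2009 + 5 days = May 26, 2009.
Principal photography wraps: Apr 14, 2009.
The editor's assembly is delivered: Apr 14, 2009 + 18 days = May 2, 2009.
Color grading is complete: May 2, 2009 + 50 days = Jun 21, 2009.
Both prerequisites met — the sound mix is finished (May 26, 2009), color grading is complete (Jun 21, 2009); the later is Jun 21, 2009.
The DCP is delivered: Jun 21, 2009 + 7 days = Jun 28, 2009.

2009-06-28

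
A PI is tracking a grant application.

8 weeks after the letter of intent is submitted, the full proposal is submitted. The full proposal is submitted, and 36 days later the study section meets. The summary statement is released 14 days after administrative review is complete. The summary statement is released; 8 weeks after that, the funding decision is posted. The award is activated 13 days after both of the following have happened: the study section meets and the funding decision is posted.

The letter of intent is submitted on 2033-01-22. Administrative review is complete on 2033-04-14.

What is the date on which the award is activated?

2033-07-06

The letter of intent is submitted: Jan 22, 2033.
The full proposal is submitted: Jan 22, 2033 + 8 weeks = Mar 19, 2033.
The study section meets: Mar 19, 2033 + 36 days = Apr 24, 2033.
Administrative review is complete: Apr 14, 2033.
The summary statement is released: Apr 14, 2033 + 14 days = Apr 28, 2033.
The funding decision is posted: Apr 28, 2033 + 8 weeks = Jun 23, 2033.
Both prerequisites met — the study section meets (Apr 24, 2033), the funding decision is posted (Jun 23, 2033); the later is Jun 23, 2033.
The award is activated: Jun 23, 2033 + 13 days = Jul 6, 2033.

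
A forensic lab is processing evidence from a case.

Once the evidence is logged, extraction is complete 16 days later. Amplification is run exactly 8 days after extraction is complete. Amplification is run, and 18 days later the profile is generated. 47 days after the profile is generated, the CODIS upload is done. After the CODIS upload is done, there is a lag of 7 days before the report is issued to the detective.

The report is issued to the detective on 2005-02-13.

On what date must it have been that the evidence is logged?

The report is issued to the detective: Feb 13, 2005.
The CODIS upload is done: Feb 13, 2005 − 7 days = Feb 6, 2005.
The profile is generated: Feb 6, 2005 − 47 days = Dec 21, 2004.
Amplification is run: Dec 21, 2004 − 18 days = Dec 3, 2004.
Extraction is complete: Dec 3, 2004 − 8 days = Nov 25, 2004.
The evidence is logged: Nov 25, 2004 − 16 days = Nov 9, 2004.

2004-11-09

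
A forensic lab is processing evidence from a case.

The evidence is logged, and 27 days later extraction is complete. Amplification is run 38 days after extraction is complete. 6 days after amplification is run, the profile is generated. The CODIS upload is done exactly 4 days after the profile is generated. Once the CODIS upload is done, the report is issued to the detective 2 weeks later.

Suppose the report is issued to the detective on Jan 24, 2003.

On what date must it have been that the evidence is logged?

The report is issued to the detective: Jan 24, 2003.
The CODIS upload is done: Jan 24, 2003 − 2 weeks = Jan 10, 2003.
The profile is generated: Jan 10, 2003 − 4 days = Jan 6, 2003.
Amplification is run: Jan 6, 2003 − 6 days = Dec 31, 2002.
Extraction is complete: Dec 31, 2002 − 38 days = Nov 23, 2002.
The evidence is logged: Nov 23, 2002 − 27 days = Oct 27, 2002.

Oct 27, 2002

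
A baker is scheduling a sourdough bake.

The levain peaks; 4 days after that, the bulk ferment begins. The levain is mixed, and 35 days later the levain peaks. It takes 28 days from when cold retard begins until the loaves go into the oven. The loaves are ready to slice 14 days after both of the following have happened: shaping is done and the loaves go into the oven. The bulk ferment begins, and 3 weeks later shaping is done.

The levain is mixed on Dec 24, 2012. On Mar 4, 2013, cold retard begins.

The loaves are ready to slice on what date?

The levain is mixed: Dec 24, 2012.
The levain peaks: Dec 24, 2012 + 35 days = Jan 28, 2013.
The bulk ferment begins: Jan 28, 2013 + 4 days = Feb 1, 2013.
Shaping is done: Feb 1, 2013 + 3 weeks = Feb 22, 2013.
Cold retard begins: Mar 4, 2013.
The loaves go into the oven: Mar 4, 2013 + 28 days = Apr 1, 2013.
Both prerequisites met — shaping is done (Feb 22, 2013), the loaves go into the oven (Apr 1, 2013); the later is Apr 1, 2013.
The loaves are ready to slice: Apr 1, 2013 + 14 days = Apr 15, 2013.

Apr 15, 2013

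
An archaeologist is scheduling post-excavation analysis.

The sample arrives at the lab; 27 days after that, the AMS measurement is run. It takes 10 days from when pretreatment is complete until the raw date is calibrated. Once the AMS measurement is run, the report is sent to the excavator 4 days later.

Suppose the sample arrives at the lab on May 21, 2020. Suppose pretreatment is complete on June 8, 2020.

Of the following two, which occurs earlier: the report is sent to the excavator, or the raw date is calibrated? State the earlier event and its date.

The raw date is calibrated — June 18, 2020

The sample arrives at the lab: May 21, 2020.
The AMS measurement is run: May 21, 2020 + 27 days = Jun 17, 2020.
The report is sent to the excavator: Jun 17, 2020 + 4 days = Jun 21, 2020.
Pretreatment is complete: Jun 8, 2020.
The raw date is calibrated: Jun 8, 2020 + 10 days = Jun 18, 2020.
Comparing: the report is sent to the excavator on Jun 21, 2020 vs the raw date is calibrated on Jun 18, 2020. Earlier: the raw date is calibrated.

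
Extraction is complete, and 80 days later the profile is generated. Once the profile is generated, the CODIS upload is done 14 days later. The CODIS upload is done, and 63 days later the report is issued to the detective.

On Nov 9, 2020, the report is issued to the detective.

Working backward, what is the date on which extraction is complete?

The report is issued to the detective: Nov 9, 2020.
The CODIS upload is done: Nov 9, 2020 − 63 days = Sep 7, 2020.
The profile is generated: Sep 7, 2020 − 14 days = Aug 24, 2020.
Extraction is complete: Aug 24, 2020 − 80 days = Jun 5, 2020.

Jun 5, 2020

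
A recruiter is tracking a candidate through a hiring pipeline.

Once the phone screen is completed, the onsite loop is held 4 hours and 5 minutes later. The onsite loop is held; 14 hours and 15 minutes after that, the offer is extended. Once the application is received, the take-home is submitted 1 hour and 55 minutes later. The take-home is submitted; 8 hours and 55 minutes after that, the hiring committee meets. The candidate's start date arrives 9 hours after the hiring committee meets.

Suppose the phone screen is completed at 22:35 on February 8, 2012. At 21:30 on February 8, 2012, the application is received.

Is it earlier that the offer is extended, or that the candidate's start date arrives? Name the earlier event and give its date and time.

The phone screen is completed: 22:35 Feb 8, 2012.
The onsite loop is held: 22:35 Feb 8, 2012 + 4h05m = 02:40 Feb 9, 2012.
The offer is extended: 02:40 Feb 9, 2012 + 14h15m = 16:55 Feb 9, 2012.
The application is received: 21:30 Feb 8, 2012.
The take-home is submitted: 21:30 Feb 8, 2012 + 1h55m = 23:25 Feb 8, 2012.
The hiring committee meets: 23:25 Feb 8, 2012 + 8h55m = 08:20 Feb 9, 2012.
The candidate's start date arrives: 08:20 Feb 9, 2012 + 9h = 17:20 Feb 9, 2012.
Comparing: the offer is extended at 16:55 Feb 9, 2012 vs the candidate's start date arrives at 17:20 Feb 9, 2012. Earlier: the offer is extended.

The offer is extended — 16:55 on February 9, 2012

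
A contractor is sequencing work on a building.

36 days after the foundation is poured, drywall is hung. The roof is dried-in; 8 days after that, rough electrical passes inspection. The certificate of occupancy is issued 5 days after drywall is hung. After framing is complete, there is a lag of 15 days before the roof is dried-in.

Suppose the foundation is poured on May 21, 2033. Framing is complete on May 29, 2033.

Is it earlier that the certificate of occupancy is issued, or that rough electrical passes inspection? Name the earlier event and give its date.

The foundation is poured: May 21, 2033.
Drywall is hung: May 21, 2033 + 36 days = Jun 26, 2033.
The certificate of occupancy is issued: Jun 26, 2033 + 5 days = Jul 1, 2033.
Framing is complete: May 29, 2033.
The roof is dried-in: May 29, 2033 + 15 days = Jun 13, 2033.
Rough electrical passes inspection: Jun 13, 2033 + 8 days = Jun 21, 2033.
Comparing: the certificate of occupancy is issued on Jul 1, 2033 vs rough electrical passes inspection on Jun 21, 2033. Earlier: rough electrical passes inspection.

Rough electrical passes inspection — Jun 21, 2033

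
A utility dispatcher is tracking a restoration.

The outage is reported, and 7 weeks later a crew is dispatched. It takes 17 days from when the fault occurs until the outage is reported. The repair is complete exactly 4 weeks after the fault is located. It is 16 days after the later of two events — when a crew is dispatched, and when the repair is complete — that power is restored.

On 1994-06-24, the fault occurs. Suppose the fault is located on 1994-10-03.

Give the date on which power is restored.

The fault occurs: Jun 24, 1994.
The outage is reported: Jun 24, 1994 + 17 days = Jul 11, 1994.
A crew is dispatched: Jul 11, 1994 + 7 weeks = Aug 29, 1994.
The fault is located: Oct 3, 1994.
The repair is complete: Oct 3, 1994 + 4 weeks = Oct 31, 1994.
Both prerequisites met — a crew is dispatched (Aug 29, 1994), the repair is complete (Oct 31, 1994); the later is Oct 31, 1994.
Power is restored: Oct 31, 1994 + 16 days = Nov 16, 1994.

1994-11-16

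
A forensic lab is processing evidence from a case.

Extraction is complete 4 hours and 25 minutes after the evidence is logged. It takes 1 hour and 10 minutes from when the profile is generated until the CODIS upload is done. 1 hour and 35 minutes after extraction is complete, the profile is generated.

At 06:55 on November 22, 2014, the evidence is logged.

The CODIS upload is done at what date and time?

The evidence is logged: 06:55 Nov 22, 2014.
Extraction is complete: 06:55 Nov 22, 2014 + 4h25m = 11:20 Nov 22, 2014.
The profile is generated: 11:20 Nov 22, 2014 + 1h35m = 12:55 Nov 22, 2014.
The CODIS upload is done: 12:55 Nov 22, 2014 + 1h10m = 14:05 Nov 22, 2014.

14:05 on November 22, 2014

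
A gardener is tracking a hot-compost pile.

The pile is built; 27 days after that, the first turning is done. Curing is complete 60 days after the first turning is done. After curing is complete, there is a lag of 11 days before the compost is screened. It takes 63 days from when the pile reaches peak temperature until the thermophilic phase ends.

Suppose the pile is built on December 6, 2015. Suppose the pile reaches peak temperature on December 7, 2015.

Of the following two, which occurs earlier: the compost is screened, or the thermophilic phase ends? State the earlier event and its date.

The thermophilic phase ends — February 8, 2016

The pile is built: Dec 6, 2015.
The first turning is done: Dec 6, 2015 + 27 days = Jan 2, 2016.
Curing is complete: Jan 2, 2016 + 60 days = Mar 2, 2016.
The compost is screened: Mar 2, 2016 + 11 days = Mar 13, 2016.
The pile reaches peak temperature: Dec 7, 2015.
The thermophilic phase ends: Dec 7, 2015 + 63 days = Feb 8, 2016.
Comparing: the compost is screened on Mar 13, 2016 vs the thermophilic phase ends on Feb 8, 2016. Earlier: the thermophilic phase ends.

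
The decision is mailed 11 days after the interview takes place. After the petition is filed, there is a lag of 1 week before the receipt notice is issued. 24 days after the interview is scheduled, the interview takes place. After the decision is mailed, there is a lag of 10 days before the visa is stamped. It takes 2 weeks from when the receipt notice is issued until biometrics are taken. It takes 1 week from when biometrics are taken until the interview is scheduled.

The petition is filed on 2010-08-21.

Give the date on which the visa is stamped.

The petition is filed: Aug 21, 2010.
The receipt notice is issued: Aug 21, 2010 + 1 week = Aug 28, 2010.
Biometrics are taken: Aug 28, 2010 + 2 weeks = Sep 11, 2010.
The interview is scheduled: Sep 11, 2010 + 1 week = Sep 18, 2010.
The interview takes place: Sep 18, 2010 + 24 days = Oct 12, 2010.
The decision is mailed: Oct 12, 2010 + 11 days = Oct 23, 2010.
The visa is stamped: Oct 23, 2010 + 10 days = Nov 2, 2010.

2010-11-02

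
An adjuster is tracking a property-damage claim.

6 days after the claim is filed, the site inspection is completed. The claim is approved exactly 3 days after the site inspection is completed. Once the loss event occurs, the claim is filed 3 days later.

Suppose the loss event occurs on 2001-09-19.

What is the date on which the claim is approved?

The loss event occurs: Sep 19, 2001.
The claim is filed: Sep 19, 2001 + 3 days = Sep 22, 2001.
The site inspection is completed: Sep 22, 2001 + 6 days = Sep 28, 2001.
The claim is approved: Sep 28, 2001 + 3 days = Oct 1, 2001.

2001-10-01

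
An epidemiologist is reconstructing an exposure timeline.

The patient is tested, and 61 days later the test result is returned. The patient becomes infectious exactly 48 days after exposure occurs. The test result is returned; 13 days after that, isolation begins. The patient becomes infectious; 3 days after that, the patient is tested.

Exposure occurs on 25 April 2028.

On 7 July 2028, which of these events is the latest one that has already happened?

Exposure occurs: Apr 25, 2028.
The patient becomes infectious: Apr 25, 2028 + 48 days = Jun 12, 2028.
The patient is tested: Jun 12, 2028 + 3 days = Jun 15, 2028.
The test result is returned: Jun 15, 2028 + 61 days = Aug 15, 2028.
Isolation begins: Aug 15, 2028 + 13 days = Aug 28, 2028.
Jul 7, 2028 falls between when the patient is tested (Jun 15, 2028) and when the test result is returned (Aug 15, 2028).

The patient is tested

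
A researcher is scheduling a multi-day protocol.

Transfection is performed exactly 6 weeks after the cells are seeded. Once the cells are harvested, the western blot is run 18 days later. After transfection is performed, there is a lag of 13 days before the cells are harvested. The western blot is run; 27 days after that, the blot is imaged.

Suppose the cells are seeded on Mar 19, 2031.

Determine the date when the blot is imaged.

The cells are seeded: Mar 19, 2031.
Transfection is performed: Mar 19, 2031 + 6 weeks = Apr 30, 2031.
The cells are harvested: Apr 30, 2031 + 13 days = May 13, 2031.
The western blot is run: May 13, 2031 + 18 days = May 31, 2031.
The blot is imaged: May 31, 2031 + 27 days = Jun 27, 2031.

Jun 27, 2031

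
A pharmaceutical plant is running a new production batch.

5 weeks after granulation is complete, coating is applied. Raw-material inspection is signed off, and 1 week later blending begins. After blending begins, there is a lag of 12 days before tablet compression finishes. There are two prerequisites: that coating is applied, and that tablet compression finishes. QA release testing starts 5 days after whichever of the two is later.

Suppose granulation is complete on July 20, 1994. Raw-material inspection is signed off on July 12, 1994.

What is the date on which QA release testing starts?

August 29, 1994

Granulation is complete: Jul 20, 1994.
Coating is applied: Jul 20, 1994 + 5 weeks = Aug 24, 1994.
Raw-material inspection is signed off: Jul 12, 1994.
Blending begins: Jul 12, 1994 + 1 week = Jul 19, 1994.
Tablet compression finishes: Jul 19, 1994 + 12 days = Jul 31, 1994.
Both prerequisites met — coating is applied (Aug 24, 1994), tablet compression finishes (Jul 31, 1994); the later is Aug 24, 1994.
QA release testing starts: Aug 24, 1994 + 5 days = Aug 29, 1994.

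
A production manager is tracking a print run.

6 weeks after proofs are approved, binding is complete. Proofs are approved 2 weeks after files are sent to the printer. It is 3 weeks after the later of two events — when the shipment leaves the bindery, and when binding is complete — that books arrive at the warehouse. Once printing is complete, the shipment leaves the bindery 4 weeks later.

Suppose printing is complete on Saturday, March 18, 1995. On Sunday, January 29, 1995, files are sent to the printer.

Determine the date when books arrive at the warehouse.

Saturday, May 6, 1995

Printing is complete: Mar 18, 1995.
The shipment leaves the bindery: Mar 18, 1995 + 4 weeks = Apr 15, 1995.
Files are sent to the printer: Jan 29, 1995.
Proofs are approved: Jan 29, 1995 + 2 weeks = Feb 12, 1995.
Binding is complete: Feb 12, 1995 + 6 weeks = Mar 26, 1995.
Both prerequisites met — the shipment leaves the bindery (Apr 15, 1995), binding is complete (Mar 26, 1995); the later is Apr 15, 1995.
Books arrive at the warehouse: Apr 15, 1995 + 3 weeks = May 6, 1995.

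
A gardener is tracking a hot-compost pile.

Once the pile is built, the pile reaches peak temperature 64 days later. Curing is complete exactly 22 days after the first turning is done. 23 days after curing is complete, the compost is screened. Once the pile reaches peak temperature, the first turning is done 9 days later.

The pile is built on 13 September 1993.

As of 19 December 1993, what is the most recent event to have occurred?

The pile is built: Sep 13, 1993.
The pile reaches peak temperature: Sep 13, 1993 + 64 days = Nov 16, 1993.
The first turning is done: Nov 16, 1993 + 9 days = Nov 25, 1993.
Curing is complete: Nov 25, 1993 + 22 days = Dec 17, 1993.
The compost is screened: Dec 17, 1993 + 23 days = Jan 9, 1994.
Dec 19, 1993 falls between when curing is complete (Dec 17, 1993) and when the compost is screened (Jan 9, 1994).

Curing is complete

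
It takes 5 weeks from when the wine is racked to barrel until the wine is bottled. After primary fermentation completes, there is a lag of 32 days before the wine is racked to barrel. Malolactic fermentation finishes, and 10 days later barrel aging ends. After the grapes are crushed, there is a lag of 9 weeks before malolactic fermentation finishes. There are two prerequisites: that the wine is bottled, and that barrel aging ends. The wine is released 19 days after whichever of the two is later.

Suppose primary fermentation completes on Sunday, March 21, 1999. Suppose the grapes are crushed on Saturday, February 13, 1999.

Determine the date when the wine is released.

Primary fermentation completes: Mar 21, 1999.
The wine is racked to barrel: Mar 21, 1999 + 32 days = Apr 22, 1999.
The wine is bottled: Apr 22, 1999 + 5 weeks = May 27, 1999.
The grapes are crushed: Feb 13, 1999.
Malolactic fermentation finishes: Feb 13, 1999 + 9 weeks = Apr 17, 1999.
Barrel aging ends: Apr 17, 1999 + 10 days = Apr 27, 1999.
Both prerequisites met — the wine is bottled (May 27, 1999), barrel aging ends (Apr 27, 1999); the later is May 27, 1999.
The wine is released: May 27, 1999 + 19 days = Jun 15, 1999.

Tuesday, June 15, 1999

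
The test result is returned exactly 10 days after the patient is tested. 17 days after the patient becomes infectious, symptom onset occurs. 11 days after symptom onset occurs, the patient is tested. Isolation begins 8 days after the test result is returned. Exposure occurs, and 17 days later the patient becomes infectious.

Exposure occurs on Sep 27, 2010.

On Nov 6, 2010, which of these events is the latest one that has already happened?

Exposure occurs: Sep 27, 2010.
The patient becomes infectious: Sep 27, 2010 + 17 days = Oct 14, 2010.
Symptom onset occurs: Oct 14, 2010 + 17 days = Oct 31, 2010.
The patient is tested: Oct 31, 2010 + 11 days = Nov 11, 2010.
The test result is returned: Nov 11, 2010 + 10 days = Nov 21, 2010.
Isolation begins: Nov 21, 2010 + 8 days = Nov 29, 2010.
Nov 6, 2010 falls between when symptom onset occurs (Oct 31, 2010) and when the patient is tested (Nov 11, 2010).

Symptom onset occurs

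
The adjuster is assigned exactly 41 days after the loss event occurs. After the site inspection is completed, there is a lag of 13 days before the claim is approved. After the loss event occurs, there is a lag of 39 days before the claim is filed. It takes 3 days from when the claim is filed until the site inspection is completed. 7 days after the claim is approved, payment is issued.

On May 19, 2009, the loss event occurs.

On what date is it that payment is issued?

July 20, 2009

The loss event occurs: May 19, 2009.
The claim is filed: May 19, 2009 + 39 days = Jun 27, 2009.
The site inspection is completed: Jun 27, 2009 + 3 days = Jun 30, 2009.
The claim is approved: Jun 30, 2009 + 13 days = Jul 13, 2009.
Payment is issued: Jul 13, 2009 + 7 days = Jul 20, 2009.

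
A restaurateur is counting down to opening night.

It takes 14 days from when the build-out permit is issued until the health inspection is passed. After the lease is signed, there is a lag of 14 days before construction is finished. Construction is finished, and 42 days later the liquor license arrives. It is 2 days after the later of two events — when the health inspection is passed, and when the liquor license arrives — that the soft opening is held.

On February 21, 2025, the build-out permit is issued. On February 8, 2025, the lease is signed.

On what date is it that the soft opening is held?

The build-out permit is issued: Feb 21, 2025.
The health inspection is passed: Feb 21, 2025 + 14 days = Mar 7, 2025.
The lease is signed: Feb 8, 2025.
Construction is finished: Feb 8, 2025 + 14 days = Feb 22, 2025.
The liquor license arrives: Feb 22, 2025 + 42 days = Apr 5, 2025.
Both prerequisites met — the health inspection is passed (Mar 7, 2025), the liquor license arrives (Apr 5, 2025); the later is Apr 5, 2025.
The soft opening is held: Apr 5, 2025 + 2 days = Apr 7, 2025.

April 7, 2025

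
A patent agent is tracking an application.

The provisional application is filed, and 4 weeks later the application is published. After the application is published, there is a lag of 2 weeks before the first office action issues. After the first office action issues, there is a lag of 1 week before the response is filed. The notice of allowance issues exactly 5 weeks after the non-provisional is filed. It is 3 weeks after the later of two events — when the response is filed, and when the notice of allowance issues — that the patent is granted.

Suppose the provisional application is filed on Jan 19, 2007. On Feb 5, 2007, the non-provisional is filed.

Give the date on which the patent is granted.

Apr 2, 2007

The provisional application is filed: Jan 19, 2007.
The application is published: Jan 19, 2007 + 4 weeks = Feb 16, 2007.
The first office action issues: Feb 16, 2007 + 2 weeks = Mar 2, 2007.
The response is filed: Mar 2, 2007 + 1 week = Mar 9, 2007.
The non-provisional is filed: Feb 5, 2007.
The notice of allowance issues: Feb 5, 2007 + 5 weeks = Mar 12, 2007.
Both prerequisites met — the response is filed (Mar 9, 2007), the notice of allowance issues (Mar 12, 2007); the later is Mar 12, 2007.
The patent is granted: Mar 12, 2007 + 3 weeks = Apr 2, 2007.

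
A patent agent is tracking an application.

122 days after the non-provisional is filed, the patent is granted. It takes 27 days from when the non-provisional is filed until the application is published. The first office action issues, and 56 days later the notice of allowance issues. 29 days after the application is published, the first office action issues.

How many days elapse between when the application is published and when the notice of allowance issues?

Causal path: the application is published → the first office action issues → the notice of allowance issues.
Total delay along the path: 29 + 56 = 85 days.

85 days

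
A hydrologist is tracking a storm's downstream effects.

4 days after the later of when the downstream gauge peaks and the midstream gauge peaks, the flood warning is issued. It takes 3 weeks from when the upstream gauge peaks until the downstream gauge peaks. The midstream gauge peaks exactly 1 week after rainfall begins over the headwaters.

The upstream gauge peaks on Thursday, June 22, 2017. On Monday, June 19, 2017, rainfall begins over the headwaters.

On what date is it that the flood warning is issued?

Monday, July 17, 2017

The upstream gauge peaks: Jun 22, 2017.
The downstream gauge peaks: Jun 22, 2017 + 3 weeks = Jul 13, 2017.
Rainfall begins over the headwaters: Jun 19, 2017.
The midstream gauge peaks: Jun 19, 2017 + 1 week = Jun 26, 2017.
Both prerequisites met — the downstream gauge peaks (Jul 13, 2017), the midstream gauge peaks (Jun 26, 2017); the later is Jul 13, 2017.
The flood warning is issued: Jul 13, 2017 + 4 days = Jul 17, 2017.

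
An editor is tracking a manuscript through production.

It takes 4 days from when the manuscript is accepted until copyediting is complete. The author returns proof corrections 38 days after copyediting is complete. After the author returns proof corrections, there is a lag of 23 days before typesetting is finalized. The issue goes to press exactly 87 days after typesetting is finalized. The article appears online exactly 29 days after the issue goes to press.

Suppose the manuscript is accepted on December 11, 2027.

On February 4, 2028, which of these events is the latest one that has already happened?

The author returns proof corrections

The manuscript is accepted: Dec 11, 2027.
Copyediting is complete: Dec 11, 2027 + 4 days = Dec 15, 2027.
The author returns proof corrections: Dec 15, 2027 + 38 days = Jan 22, 2028.
Typesetting is finalized: Jan 22, 2028 + 23 days = Feb 14, 2028.
The issue goes to press: Feb 14, 2028 + 87 days = May 11, 2028.
The article appears online: May 11, 2028 + 29 days = Jun 9, 2028.
Feb 4, 2028 falls between when the author returns proof corrections (Jan 22, 2028) and when typesetting is finalized (Feb 14, 2028).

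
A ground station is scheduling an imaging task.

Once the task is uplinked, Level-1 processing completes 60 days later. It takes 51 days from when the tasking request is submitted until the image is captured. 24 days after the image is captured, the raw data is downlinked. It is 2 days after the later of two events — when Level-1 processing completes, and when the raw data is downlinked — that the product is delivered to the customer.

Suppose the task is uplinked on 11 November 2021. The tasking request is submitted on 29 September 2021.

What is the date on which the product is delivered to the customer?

12 January 2022

The task is uplinked: Nov 11, 2021.
Level-1 processing completes: Nov 11, 2021 + 60 days = Jan 10, 2022.
The tasking request is submitted: Sep 29, 2021.
The image is captured: Sep 29, 2021 + 51 days = Nov 19, 2021.
The raw data is downlinked: Nov 19, 2021 + 24 days = Dec 13, 2021.
Both prerequisites met — Level-1 processing completes (Jan 10, 2022), the raw data is downlinked (Dec 13, 2021); the later is Jan 10, 2022.
The product is delivered to the customer: Jan 10, 2022 + 2 days = Jan 12, 2022.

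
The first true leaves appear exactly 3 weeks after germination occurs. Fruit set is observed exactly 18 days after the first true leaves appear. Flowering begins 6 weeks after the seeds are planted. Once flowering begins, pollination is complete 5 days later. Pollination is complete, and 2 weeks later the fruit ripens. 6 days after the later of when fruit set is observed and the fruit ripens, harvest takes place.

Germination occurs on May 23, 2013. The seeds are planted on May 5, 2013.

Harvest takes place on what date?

Jul 11, 2013

Germination occurs: May 23, 2013.
The first true leaves appear: May 23, 2013 + 3 weeks = Jun 13, 2013.
Fruit set is observed: Jun 13, 2013 + 18 days = Jul 1, 2013.
The seeds are planted: May 5, 2013.
Flowering begins: May 5, 2013 + 6 weeks = Jun 16, 2013.
Pollination is complete: Jun 16, 2013 + 5 days = Jun 21, 2013.
The fruit ripens: Jun 21, 2013 + 2 weeks = Jul 5, 2013.
Both prerequisites met — fruit set is observed (Jul 1, 2013), the fruit ripens (Jul 5, 2013); the later is Jul 5, 2013.
Harvest takes place: Jul 5, 2013 + 6 days = Jul 11, 2013.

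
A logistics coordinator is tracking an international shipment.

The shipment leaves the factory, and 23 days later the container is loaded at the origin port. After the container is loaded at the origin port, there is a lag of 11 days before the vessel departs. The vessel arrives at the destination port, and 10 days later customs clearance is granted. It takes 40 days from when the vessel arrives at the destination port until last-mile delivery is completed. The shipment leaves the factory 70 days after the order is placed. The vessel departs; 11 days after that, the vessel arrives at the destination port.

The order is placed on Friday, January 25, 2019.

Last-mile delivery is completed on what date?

The order is placed: Jan 25, 2019.
The shipment leaves the factory: Jan 25, 2019 + 70 days = Apr 5, 2019.
The container is loaded at the origin port: Apr 5, 2019 + 23 days = Apr 28, 2019.
The vessel departs: Apr 28, 2019 + 11 days = May 9, 2019.
The vessel arrives at the destination port: May 9, 2019 + 11 days = May 20, 2019.
Last-mile delivery is completed: May 20, 2019 + 40 days = Jun 29, 2019.

Saturday, June 29, 2019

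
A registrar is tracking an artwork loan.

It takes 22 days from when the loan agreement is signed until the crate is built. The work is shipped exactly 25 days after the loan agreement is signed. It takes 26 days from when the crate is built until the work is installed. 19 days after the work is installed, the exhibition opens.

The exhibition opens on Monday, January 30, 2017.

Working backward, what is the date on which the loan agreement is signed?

Thursday, November 24, 2016

The exhibition opens: Jan 30, 2017.
The work is installed: Jan 30, 2017 − 19 days = Jan 11, 2017.
The crate is built: Jan 11, 2017 − 26 days = Dec 16, 2016.
The loan agreement is signed: Dec 16, 2016 − 22 days = Nov 24, 2016.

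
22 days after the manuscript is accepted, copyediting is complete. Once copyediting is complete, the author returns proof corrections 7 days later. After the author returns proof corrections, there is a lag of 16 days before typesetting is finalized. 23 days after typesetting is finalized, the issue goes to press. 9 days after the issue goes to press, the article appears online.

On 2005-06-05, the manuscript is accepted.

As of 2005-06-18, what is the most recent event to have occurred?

The manuscript is accepted

The manuscript is accepted: Jun 5, 2005.
Copyediting is complete: Jun 5, 2005 + 22 days = Jun 27, 2005.
The author returns proof corrections: Jun 27, 2005 + 7 days = Jul 4, 2005.
Typesetting is finalized: Jul 4, 2005 + 16 days = Jul 20, 2005.
The issue goes to press: Jul 20, 2005 + 23 days = Aug 12, 2005.
The article appears online: Aug 12, 2005 + 9 days = Aug 21, 2005.
Jun 18, 2005 falls between when the manuscript is accepted (Jun 5, 2005) and when copyediting is complete (Jun 27, 2005).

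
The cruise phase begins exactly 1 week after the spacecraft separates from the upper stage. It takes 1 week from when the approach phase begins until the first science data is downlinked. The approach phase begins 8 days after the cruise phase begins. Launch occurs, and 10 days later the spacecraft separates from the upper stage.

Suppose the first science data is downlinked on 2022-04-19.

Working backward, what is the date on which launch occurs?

2022-03-18

The first science data is downlinked: Apr 19, 2022.
The approach phase begins: Apr 19, 2022 − 1 week = Apr 12, 2022.
The cruise phase begins: Apr 12, 2022 − 8 days = Apr 4, 2022.
The spacecraft separates from the upper stage: Apr 4, 2022 − 1 week = Mar 28, 2022.
Launch occurs: Mar 28, 2022 − 10 days = Mar 18, 2022.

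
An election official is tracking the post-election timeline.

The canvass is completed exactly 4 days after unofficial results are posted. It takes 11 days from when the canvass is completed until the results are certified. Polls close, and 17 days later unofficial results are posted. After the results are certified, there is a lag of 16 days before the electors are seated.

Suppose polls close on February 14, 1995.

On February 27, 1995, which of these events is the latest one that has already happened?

Polls close

Polls close: Feb 14, 1995.
Unofficial results are posted: Feb 14, 1995 + 17 days = Mar 3, 1995.
The canvass is completed: Mar 3, 1995 + 4 days = Mar 7, 1995.
The results are certified: Mar 7, 1995 + 11 days = Mar 18, 1995.
The electors are seated: Mar 18, 1995 + 16 days = Apr 3, 1995.
Feb 27, 1995 falls between when polls close (Feb 14, 1995) and when unofficial results are posted (Mar 3, 1995).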